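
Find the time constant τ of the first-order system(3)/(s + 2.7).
First-order system: τ = -1/pole. Pole = -2.7. τ = -1/(-2.7) = 0.3704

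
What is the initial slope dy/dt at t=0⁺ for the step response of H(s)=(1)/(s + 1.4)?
IVT: y'(0⁺) = lim_{s→∞} s²·Y(s) = lim_{s→∞} s·H(s).
deg(num) = 0, deg(den) = 1, relative degree = 1, so s·H(s) → (leading num)/(leading den) = 1/1 = 1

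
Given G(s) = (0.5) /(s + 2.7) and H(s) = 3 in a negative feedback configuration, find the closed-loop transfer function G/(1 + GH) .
Closed-loop T = G/(1+GH).
Numerator: G_num * H_den = 0.5.
Denominator: G_den * H_den + G_num * H_num = (s + 2.7) + (1.5) = s + 4.2.
T(s) = (0.5)/(s + 4.2)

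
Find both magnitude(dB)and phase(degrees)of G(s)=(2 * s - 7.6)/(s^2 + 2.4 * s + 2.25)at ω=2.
Substitute s = j*2: G(j2) = 1.24509 + 1.12939j.
|G| = 20*log₁₀(sqrt(Re²+Im²)) = 4.51 dB.
∠G = atan2(Im, Re) = 42.21°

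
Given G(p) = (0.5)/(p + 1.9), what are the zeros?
Numerator is a nonzero constant (0.5) → Zeros: none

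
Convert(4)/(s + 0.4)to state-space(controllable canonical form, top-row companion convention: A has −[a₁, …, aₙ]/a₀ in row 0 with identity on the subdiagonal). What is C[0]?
Reachable canonical form: C = numerator coefficients (right-aligned, zero-padded to length n).
num = 4, C = [[4]].
C[0] = 4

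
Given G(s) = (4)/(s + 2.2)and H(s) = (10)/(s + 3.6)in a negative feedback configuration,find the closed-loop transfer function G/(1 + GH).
Closed-loop T = G/(1+GH).
Numerator: G_num * H_den = 4*s + 14.4.
Denominator: G_den * H_den + G_num * H_num = (s^2 + 5.8*s + 7.92) + (40) = s^2 + 5.8*s + 47.92.
T(s) = (4*s + 14.4)/(s^2 + 5.8*s + 47.92)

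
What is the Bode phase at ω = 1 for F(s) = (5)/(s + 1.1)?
Substitute s = j*1: F(j1) = 2.48869 - 2.26244j.
∠F(j1) = atan2(Im, Re) = atan2(-2.26244, 2.48869) = -42.27°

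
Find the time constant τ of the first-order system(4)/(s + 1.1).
First-order system: τ = -1/pole. Pole = -1.1. τ = -1/(-1.1) = 0.9091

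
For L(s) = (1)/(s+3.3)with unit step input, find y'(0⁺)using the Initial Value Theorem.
IVT: y'(0⁺) = lim_{s→∞} s²·Y(s) = lim_{s→∞} s·L(s).
deg(num) = 0, deg(den) = 1, relative degree = 1, so s·L(s) → (leading num)/(leading den) = 1/1 = 1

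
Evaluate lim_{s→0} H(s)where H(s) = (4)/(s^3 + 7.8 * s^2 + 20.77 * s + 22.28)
DC gain = H(0) = num(0)/den(0) = 4/22.28 = 0.1795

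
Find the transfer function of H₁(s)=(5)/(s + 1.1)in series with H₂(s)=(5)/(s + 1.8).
Series: H = H₁ · H₂ = (n₁·n₂)/(d₁·d₂).
Num: n₁·n₂ = 25. Den: d₁·d₂ = s^2 + 2.9*s + 1.98.
H(s) = (25)/(s^2 + 2.9*s + 1.98)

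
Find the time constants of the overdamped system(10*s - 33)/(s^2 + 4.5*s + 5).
Overdamped: real poles at -2, -2.5. τ = -1/pole → τ₁ = 0.5, τ₂ = 0.4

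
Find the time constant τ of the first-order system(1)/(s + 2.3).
First-order system: τ = -1/pole. Pole = -2.3. τ = -1/(-2.3) = 0.4348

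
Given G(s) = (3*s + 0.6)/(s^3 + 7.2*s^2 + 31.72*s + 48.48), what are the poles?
Set denominator = 0: s^3 + 7.2*s^2 + 31.72*s + 48.48 = (s + 2.4)(s^2 + 4.8*s + 20.2) = 0 → Poles: -2.4, -2.4 + 3.8j, -2.4 - 3.8j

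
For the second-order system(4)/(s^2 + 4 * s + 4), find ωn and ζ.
Standard form: ωn²/(s²+2ζωn·s+ωn²).
const=4=ωn² → ωn=2, s coeff=4=2ζωn → ζ=1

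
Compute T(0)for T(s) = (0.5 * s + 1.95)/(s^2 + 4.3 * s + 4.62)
DC gain = T(0) = num(0)/den(0) = 1.95/4.62 = 0.4221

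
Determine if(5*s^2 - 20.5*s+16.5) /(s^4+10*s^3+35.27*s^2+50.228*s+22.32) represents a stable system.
Denominator: s^4 + 10*s^3 + 35.27*s^2 + 50.228*s + 22.32 = (s + 2.5)(s + 3.1)(s + 3.6)(s + 0.8). Poles: -0.8, -2.5, -3.1, -3.6. All Re(p)<0: Yes (stable)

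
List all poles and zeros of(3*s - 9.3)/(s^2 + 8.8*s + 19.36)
Set denominator = 0: s^2 + 8.8*s + 19.36 = (s + 4.4)(s + 4.4) = 0 → Poles: -4.4, -4.4
Set numerator = 0: 3*s - 9.3 = 0 → Zeros: 3.1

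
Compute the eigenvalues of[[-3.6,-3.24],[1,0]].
Eigenvalues solve det(λI - A) = 0.
Characteristic polynomial: λ^2 + 3.6*λ + 3.24 = 0.
Factor: (λ + 1.8)(λ + 1.8) = 0.
Roots: -1.8, -1.8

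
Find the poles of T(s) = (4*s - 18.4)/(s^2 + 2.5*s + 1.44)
Set denominator = 0: s^2 + 2.5*s + 1.44 = (s + 0.9)(s + 1.6) = 0 → Poles: -0.9, -1.6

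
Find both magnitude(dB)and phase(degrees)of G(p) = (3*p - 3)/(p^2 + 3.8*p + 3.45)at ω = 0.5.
Substitute p = j*0.5: G(j0.5) = -0.487365 + 0.758123j.
|G| = 20*log₁₀(sqrt(Re²+Im²)) = -0.90 dB.
∠G = atan2(Im, Re) = 122.74°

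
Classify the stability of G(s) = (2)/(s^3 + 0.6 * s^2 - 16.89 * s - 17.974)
Denominator: s^3 + 0.6*s^2 - 16.89*s - 17.974 = (s - 4.3)(s + 3.8)(s + 1.1). Poles: -1.1, -3.8, 4.3. Unstable (1 pole(s) in RHP)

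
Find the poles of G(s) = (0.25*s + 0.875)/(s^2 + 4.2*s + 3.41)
Set denominator = 0: s^2 + 4.2*s + 3.41 = (s + 1.1)(s + 3.1) = 0 → Poles: -1.1, -3.1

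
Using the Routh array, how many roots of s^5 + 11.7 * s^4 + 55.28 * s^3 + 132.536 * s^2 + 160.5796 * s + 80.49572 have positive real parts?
Routh array:
s^5: [1, 55.28, 160.5796]; s^4: [11.7, 132.536, 80.49572]; s^3: [43.9521, 153.7]; s^2: [91.6214, 80.49572]; s^1: [115.085]; s^0: [80.49572]
First column: [1, 11.7, 43.9521, 91.6214, 115.085, 80.49572]. Sign changes = RHP roots = 0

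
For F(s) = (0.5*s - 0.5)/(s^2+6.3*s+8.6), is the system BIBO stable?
Denominator: s^2 + 6.3*s + 8.6 = (s + 4.3)(s + 2). Poles: -2, -4.3. All Re(p)<0: Yes (stable)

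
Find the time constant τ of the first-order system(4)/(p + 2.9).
First-order system: τ = -1/pole. Pole = -2.9. τ = -1/(-2.9) = 0.3448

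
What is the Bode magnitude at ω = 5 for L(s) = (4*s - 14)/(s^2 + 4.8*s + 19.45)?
Substitute s = j*5: L(j5) = 0.91908 + 0.370796j.
|L(j5)| = sqrt(Re² + Im²) = 0.9911.
20*log₁₀(0.9911) = -0.08 dB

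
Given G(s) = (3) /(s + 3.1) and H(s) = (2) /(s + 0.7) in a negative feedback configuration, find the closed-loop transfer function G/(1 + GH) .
Closed-loop T = G/(1+GH).
Numerator: G_num * H_den = 3*s + 2.1.
Denominator: G_den * H_den + G_num * H_num = (s^2 + 3.8*s + 2.17) + (6) = s^2 + 3.8*s + 8.17.
T(s) = (3*s + 2.1)/(s^2 + 3.8*s + 8.17)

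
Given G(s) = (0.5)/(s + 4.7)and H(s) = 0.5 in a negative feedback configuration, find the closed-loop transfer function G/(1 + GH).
Closed-loop T = G/(1+GH).
Numerator: G_num * H_den = 0.5.
Denominator: G_den * H_den + G_num * H_num = (s + 4.7) + (0.25) = s + 4.95.
T(s) = (0.5)/(s + 4.95)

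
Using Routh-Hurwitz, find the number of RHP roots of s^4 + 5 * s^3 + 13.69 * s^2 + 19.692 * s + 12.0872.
Routh array:
s^4: [1, 13.69, 12.0872]; s^3: [5, 19.692]; s^2: [9.7516, 12.0872]; s^1: [13.4945]; s^0: [12.0872]
First column: [1, 5, 9.7516, 13.4945, 12.0872]. Sign changes = RHP roots = 0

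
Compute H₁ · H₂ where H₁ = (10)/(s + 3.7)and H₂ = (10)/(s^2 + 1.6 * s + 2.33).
Series: H = H₁ · H₂ = (n₁·n₂)/(d₁·d₂).
Num: n₁·n₂ = 100. Den: d₁·d₂ = s^3 + 5.3*s^2 + 8.25*s + 8.621.
H(s) = (100)/(s^3 + 5.3*s^2 + 8.25*s + 8.621)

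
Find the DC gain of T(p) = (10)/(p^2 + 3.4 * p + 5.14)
DC gain = T(0) = num(0)/den(0) = 10/5.14 = 1.946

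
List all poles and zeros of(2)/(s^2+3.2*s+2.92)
Set denominator = 0: s^2 + 3.2*s + 2.92 = 0 → Poles: -1.6 + 0.6j, -1.6 - 0.6j
Numerator is a nonzero constant (2) → Zeros: none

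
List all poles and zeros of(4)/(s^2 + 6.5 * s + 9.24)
Set denominator = 0: s^2 + 6.5*s + 9.24 = (s + 4.4)(s + 2.1) = 0 → Poles: -2.1, -4.4
Numerator is a nonzero constant (4) → Zeros: none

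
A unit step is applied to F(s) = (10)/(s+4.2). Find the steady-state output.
FVT: lim_{t→∞} y(t) = lim_{s→0} s*Y(s) where Y(s) = F(s)/s.
= lim_{s→0} F(s) = F(0) = num(0)/den(0) = 10/4.2 = 2.381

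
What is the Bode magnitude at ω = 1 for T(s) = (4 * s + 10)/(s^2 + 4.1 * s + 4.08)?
Substitute s = j*1: T(j1) = 1.79492 - 1.09064j.
|T(j1)| = sqrt(Re² + Im²) = 2.1.
20*log₁₀(2.1) = 6.45 dB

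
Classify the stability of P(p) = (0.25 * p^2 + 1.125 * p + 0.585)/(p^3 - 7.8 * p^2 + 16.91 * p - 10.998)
Denominator: p^3 - 7.8*p^2 + 16.91*p - 10.998 = (p - 1.3)(p - 4.7)(p - 1.8). Poles: 1.3, 1.8, 4.7. Unstable (3 pole(s) in RHP)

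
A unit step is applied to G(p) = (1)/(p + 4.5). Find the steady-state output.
FVT: lim_{t→∞} y(t) = lim_{p→0} p*Y(p) where Y(p) = G(p)/p.
= lim_{p→0} G(p) = G(0) = num(0)/den(0) = 1/4.5 = 0.2222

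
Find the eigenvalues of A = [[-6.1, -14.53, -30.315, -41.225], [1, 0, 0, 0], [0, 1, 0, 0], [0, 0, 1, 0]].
Eigenvalues solve det(λI - A) = 0.
Characteristic polynomial: λ^4 + 6.1*λ^3 + 14.53*λ^2 + 30.315*λ + 41.225 = 0.
Factor: (λ + 3.4)(λ + 2.5)(λ^2 + 0.2*λ + 4.85) = 0.
Roots: -0.1 + 2.2j, -0.1 - 2.2j, -2.5, -3.4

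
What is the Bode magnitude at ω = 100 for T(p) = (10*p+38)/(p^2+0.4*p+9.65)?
Substitute p = j*100: T(j100) = -0.00340284 - 0.10011j.
|T(j100)| = sqrt(Re² + Im²) = 0.1002.
20*log₁₀(0.1002) = -19.99 dB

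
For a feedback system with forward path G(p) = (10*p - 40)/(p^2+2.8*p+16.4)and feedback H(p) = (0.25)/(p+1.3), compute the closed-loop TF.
Closed-loop T = G/(1+GH).
Numerator: G_num * H_den = 10*p^2 - 27*p - 52.
Denominator: G_den * H_den + G_num * H_num = (p^3 + 4.1*p^2 + 20.04*p + 21.32) + (2.5*p - 10) = p^3 + 4.1*p^2 + 22.54*p + 11.32.
T(p) = (10*p^2 - 27*p - 52)/(p^3 + 4.1*p^2 + 22.54*p + 11.32)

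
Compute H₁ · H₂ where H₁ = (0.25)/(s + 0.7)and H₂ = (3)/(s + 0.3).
Series: H = H₁ · H₂ = (n₁·n₂)/(d₁·d₂).
Num: n₁·n₂ = 0.75. Den: d₁·d₂ = s^2 + s + 0.21.
H(s) = (0.75)/(s^2 + s + 0.21)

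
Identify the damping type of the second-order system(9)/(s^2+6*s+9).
Standard form: ωn²/(s²+2ζωn·s+ωn²) gives ωn=3, ζ=1.
Critically damped (ζ = 1)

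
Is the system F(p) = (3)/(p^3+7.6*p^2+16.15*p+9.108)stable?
Denominator: p^3 + 7.6*p^2 + 16.15*p + 9.108 = (p + 4.4)(p + 2.3)(p + 0.9). Poles: -0.9, -2.3, -4.4. All Re(p)<0: Yes (stable)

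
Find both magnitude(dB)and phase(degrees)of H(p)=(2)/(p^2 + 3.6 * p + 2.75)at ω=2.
Substitute p = j*2: H(j2) = -0.0468143 - 0.26965j.
|H| = 20*log₁₀(sqrt(Re²+Im²)) = -11.26 dB.
∠H = atan2(Im, Re) = -99.85°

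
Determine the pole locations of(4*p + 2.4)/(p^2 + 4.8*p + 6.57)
Set denominator = 0: p^2 + 4.8*p + 6.57 = 0 → Poles: -2.4 + 0.9j, -2.4 - 0.9j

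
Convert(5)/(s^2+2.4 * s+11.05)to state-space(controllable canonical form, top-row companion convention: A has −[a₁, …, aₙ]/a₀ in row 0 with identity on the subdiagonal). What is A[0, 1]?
Reachable canonical form for den = s^2 + 2.4*s + 11.05: top row of A = -[a₁,a₂,...,aₙ]/a₀, ones on the subdiagonal, zeros elsewhere.
A = [[-2.4, -11.05], [1, 0]].
A[0,1] = -11.05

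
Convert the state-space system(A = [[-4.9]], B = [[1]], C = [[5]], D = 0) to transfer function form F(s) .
F(s) = C(sI - A)⁻¹B + D.
Characteristic polynomial det(sI - A) = s + 4.9.
Numerator from C·adj(sI-A)·B + D·det(sI-A) = 5.
F(s) = (5)/(s + 4.9)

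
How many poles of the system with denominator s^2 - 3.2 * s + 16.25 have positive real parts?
Poles: 1.6 + 3.7j, 1.6 - 3.7j. RHP poles (Re>0): 2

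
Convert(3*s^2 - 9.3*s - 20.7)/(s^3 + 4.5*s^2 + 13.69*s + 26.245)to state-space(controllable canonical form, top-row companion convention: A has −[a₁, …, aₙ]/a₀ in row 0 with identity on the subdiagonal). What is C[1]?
Reachable canonical form: C = numerator coefficients (right-aligned, zero-padded to length n).
num = 3*s^2 - 9.3*s - 20.7, C = [[3, -9.3, -20.7]].
C[1] = -9.3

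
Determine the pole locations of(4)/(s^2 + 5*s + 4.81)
Set denominator = 0: s^2 + 5*s + 4.81 = (s + 3.7)(s + 1.3) = 0 → Poles: -1.3, -3.7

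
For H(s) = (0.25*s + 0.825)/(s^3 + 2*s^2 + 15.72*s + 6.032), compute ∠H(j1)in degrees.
Substitute s = j*1: H(j1) = 0.0300787 - 0.0478072j.
∠H(j1) = atan2(Im, Re) = atan2(-0.0478072, 0.0300787) = -57.82°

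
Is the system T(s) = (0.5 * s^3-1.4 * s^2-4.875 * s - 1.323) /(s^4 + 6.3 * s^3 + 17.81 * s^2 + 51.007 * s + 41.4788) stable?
Denominator: s^4 + 6.3*s^3 + 17.81*s^2 + 51.007*s + 41.4788 = (s + 1.1)(s + 4.4)(s^2 + 0.8*s + 8.57). Poles: -0.4 + 2.9j, -0.4 - 2.9j, -1.1, -4.4. All Re(p)<0: Yes (stable)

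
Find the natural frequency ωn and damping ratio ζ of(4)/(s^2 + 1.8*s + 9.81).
Underdamped: complex pole -0.9 + 3j. ωn = |pole| = 3.132, ζ = -Re(pole)/ωn = 0.2873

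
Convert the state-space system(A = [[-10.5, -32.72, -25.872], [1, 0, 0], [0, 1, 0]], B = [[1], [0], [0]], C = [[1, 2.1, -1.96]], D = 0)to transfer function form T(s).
T(s) = C(sI - A)⁻¹B + D.
Characteristic polynomial det(sI - A) = s^3 + 10.5*s^2 + 32.72*s + 25.872.
Numerator from C·adj(sI-A)·B + D·det(sI-A) = s^2 + 2.1*s - 1.96.
T(s) = (s^2 + 2.1*s - 1.96)/(s^3 + 10.5*s^2 + 32.72*s + 25.872)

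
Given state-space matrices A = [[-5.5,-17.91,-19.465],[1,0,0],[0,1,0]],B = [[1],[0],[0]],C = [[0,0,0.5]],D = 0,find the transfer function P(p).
P(p) = C(pI - A)⁻¹B + D.
Characteristic polynomial det(pI - A) = p^3 + 5.5*p^2 + 17.91*p + 19.465.
Numerator from C·adj(pI-A)·B + D·det(pI-A) = 0.5.
P(p) = (0.5)/(p^3 + 5.5*p^2 + 17.91*p + 19.465)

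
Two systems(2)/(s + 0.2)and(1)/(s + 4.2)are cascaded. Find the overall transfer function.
Series: H = H₁ · H₂ = (n₁·n₂)/(d₁·d₂).
Num: n₁·n₂ = 2. Den: d₁·d₂ = s^2 + 4.4*s + 0.84.
H(s) = (2)/(s^2 + 4.4*s + 0.84)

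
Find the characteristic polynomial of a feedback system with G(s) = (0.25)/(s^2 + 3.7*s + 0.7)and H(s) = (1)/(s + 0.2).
Characteristic poly = G_den * H_den + G_num * H_num = (s^3 + 3.9*s^2 + 1.44*s + 0.14) + (0.25) = s^3 + 3.9*s^2 + 1.44*s + 0.39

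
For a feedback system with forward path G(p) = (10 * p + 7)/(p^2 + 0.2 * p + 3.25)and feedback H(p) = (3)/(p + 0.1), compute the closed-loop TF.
Closed-loop T = G/(1+GH).
Numerator: G_num * H_den = 10*p^2 + 8*p + 0.7.
Denominator: G_den * H_den + G_num * H_num = (p^3 + 0.3*p^2 + 3.27*p + 0.325) + (30*p + 21) = p^3 + 0.3*p^2 + 33.27*p + 21.325.
T(p) = (10*p^2 + 8*p + 0.7)/(p^3 + 0.3*p^2 + 33.27*p + 21.325)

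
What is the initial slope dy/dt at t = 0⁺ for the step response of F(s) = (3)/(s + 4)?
IVT: y'(0⁺) = lim_{s→∞} s²·Y(s) = lim_{s→∞} s·F(s).
deg(num) = 0, deg(den) = 1, relative degree = 1, so s·F(s) → (leading num)/(leading den) = 3/1 = 3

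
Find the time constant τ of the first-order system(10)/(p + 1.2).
First-order system: τ = -1/pole. Pole = -1.2. τ = -1/(-1.2) = 0.8333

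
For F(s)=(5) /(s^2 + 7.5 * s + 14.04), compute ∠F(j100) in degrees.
Substitute s = j*100: F(j100) = -0.000497894 - 3.73946e-05j.
∠F(j100) = atan2(Im, Re) = atan2(-3.73946e-05, -0.000497894) = -175.70°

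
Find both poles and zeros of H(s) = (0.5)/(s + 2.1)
Set denominator = 0: s + 2.1 = 0 → Poles: -2.1
Numerator is a nonzero constant (0.5) → Zeros: none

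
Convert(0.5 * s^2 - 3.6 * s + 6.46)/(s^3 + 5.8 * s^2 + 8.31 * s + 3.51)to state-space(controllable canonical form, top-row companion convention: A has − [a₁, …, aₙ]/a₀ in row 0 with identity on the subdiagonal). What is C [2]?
Reachable canonical form: C = numerator coefficients (right-aligned, zero-padded to length n).
num = 0.5*s^2 - 3.6*s + 6.46, C = [[0.5, -3.6, 6.46]].
C[2] = 6.46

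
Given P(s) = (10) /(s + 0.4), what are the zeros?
Numerator is a nonzero constant (10) → Zeros: none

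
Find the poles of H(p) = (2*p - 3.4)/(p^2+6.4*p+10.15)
Set denominator = 0: p^2 + 6.4*p + 10.15 = (p + 3.5)(p + 2.9) = 0 → Poles: -2.9, -3.5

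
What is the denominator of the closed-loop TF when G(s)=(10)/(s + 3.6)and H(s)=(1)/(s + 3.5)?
Characteristic poly = G_den * H_den + G_num * H_num = (s^2 + 7.1*s + 12.6) + (10) = s^2 + 7.1*s + 22.6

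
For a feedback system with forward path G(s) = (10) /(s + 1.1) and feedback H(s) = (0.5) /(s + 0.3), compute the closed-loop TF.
Closed-loop T = G/(1+GH).
Numerator: G_num * H_den = 10*s + 3.
Denominator: G_den * H_den + G_num * H_num = (s^2 + 1.4*s + 0.33) + (5) = s^2 + 1.4*s + 5.33.
T(s) = (10*s + 3)/(s^2 + 1.4*s + 5.33)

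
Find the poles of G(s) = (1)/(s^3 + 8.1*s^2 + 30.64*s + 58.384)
Set denominator = 0: s^3 + 8.1*s^2 + 30.64*s + 58.384 = (s + 4.1)(s^2 + 4*s + 14.24) = 0 → Poles: -2 + 3.2j, -2 - 3.2j, -4.1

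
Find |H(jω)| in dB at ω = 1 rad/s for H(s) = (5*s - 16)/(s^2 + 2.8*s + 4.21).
Substitute s = j*1: H(j1) = -2.05907 + 3.35371j.
|H(j1)| = sqrt(Re² + Im²) = 3.935.
20*log₁₀(3.935) = 11.90 dB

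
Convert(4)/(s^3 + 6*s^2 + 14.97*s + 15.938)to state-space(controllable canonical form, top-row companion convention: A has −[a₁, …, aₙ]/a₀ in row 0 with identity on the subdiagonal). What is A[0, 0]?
Reachable canonical form for den = s^3 + 6*s^2 + 14.97*s + 15.938: top row of A = -[a₁,a₂,...,aₙ]/a₀, ones on the subdiagonal, zeros elsewhere.
A = [[-6, -14.97, -15.938], [1, 0, 0], [0, 1, 0]].
A[0,0] = -6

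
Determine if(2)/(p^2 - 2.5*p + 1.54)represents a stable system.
Denominator: p^2 - 2.5*p + 1.54 = (p - 1.4)(p - 1.1). Poles: 1.1, 1.4. All Re(p)<0: No (unstable)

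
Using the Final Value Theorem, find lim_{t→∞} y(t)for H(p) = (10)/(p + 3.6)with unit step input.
FVT: lim_{t→∞} y(t) = lim_{p→0} p*Y(p) where Y(p) = H(p)/p.
= lim_{p→0} H(p) = H(0) = num(0)/den(0) = 10/3.6 = 2.778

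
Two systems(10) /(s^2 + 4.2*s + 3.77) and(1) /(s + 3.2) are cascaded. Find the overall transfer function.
Series: H = H₁ · H₂ = (n₁·n₂)/(d₁·d₂).
Num: n₁·n₂ = 10. Den: d₁·d₂ = s^3 + 7.4*s^2 + 17.21*s + 12.064.
H(s) = (10)/(s^3 + 7.4*s^2 + 17.21*s + 12.064)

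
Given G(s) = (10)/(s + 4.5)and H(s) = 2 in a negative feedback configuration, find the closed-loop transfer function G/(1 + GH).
Closed-loop T = G/(1+GH).
Numerator: G_num * H_den = 10.
Denominator: G_den * H_den + G_num * H_num = (s + 4.5) + (20) = s + 24.5.
T(s) = (10)/(s + 24.5)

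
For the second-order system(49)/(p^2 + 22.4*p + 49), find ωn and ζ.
Standard form: ωn²/(p²+2ζωn·p+ωn²).
const=49=ωn² → ωn=7, p coeff=22.4=2ζωn → ζ=1.6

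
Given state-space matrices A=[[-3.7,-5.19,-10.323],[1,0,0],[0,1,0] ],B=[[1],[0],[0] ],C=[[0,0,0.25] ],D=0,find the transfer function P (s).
P(s) = C(sI - A)⁻¹B + D.
Characteristic polynomial det(sI - A) = s^3 + 3.7*s^2 + 5.19*s + 10.323.
Numerator from C·adj(sI-A)·B + D·det(sI-A) = 0.25.
P(s) = (0.25)/(s^3 + 3.7*s^2 + 5.19*s + 10.323)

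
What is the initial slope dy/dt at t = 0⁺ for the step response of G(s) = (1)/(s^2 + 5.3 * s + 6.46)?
IVT: y'(0⁺) = lim_{s→∞} s²·Y(s) = lim_{s→∞} s·G(s).
deg(num) = 0, deg(den) = 2, relative degree = 2 ≥ 2, so s·G(s) → 0. Initial slope = 0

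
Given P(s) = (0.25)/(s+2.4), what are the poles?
Set denominator = 0: s + 2.4 = 0 → Poles: -2.4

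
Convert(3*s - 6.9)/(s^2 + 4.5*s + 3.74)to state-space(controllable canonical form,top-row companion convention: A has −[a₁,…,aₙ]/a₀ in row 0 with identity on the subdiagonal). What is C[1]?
Reachable canonical form: C = numerator coefficients (right-aligned, zero-padded to length n).
num = 3*s - 6.9, C = [[3, -6.9]].
C[1] = -6.9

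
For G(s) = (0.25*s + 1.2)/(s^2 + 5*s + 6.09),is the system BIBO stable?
Denominator: s^2 + 5*s + 6.09 = (s + 2.1)(s + 2.9). Poles: -2.1, -2.9. All Re(p)<0: Yes (stable)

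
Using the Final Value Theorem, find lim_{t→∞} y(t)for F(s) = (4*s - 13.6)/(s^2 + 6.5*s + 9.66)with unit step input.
FVT: lim_{t→∞} y(t) = lim_{s→0} s*Y(s) where Y(s) = F(s)/s.
= lim_{s→0} F(s) = F(0) = num(0)/den(0) = -13.6/9.66 = -1.408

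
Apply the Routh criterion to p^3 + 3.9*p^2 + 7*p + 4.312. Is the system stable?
Routh array:
p^3: [1, 7]; p^2: [3.9, 4.312]; p^1: [5.89436]; p^0: [4.312]
First column: [1, 3.9, 5.89436, 4.312]. Sign changes = 0.
Yes, stable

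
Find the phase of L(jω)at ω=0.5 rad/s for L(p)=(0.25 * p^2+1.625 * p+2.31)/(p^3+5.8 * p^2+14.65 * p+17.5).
Substitute p = j*0.5: L(j0.5) = 0.135477 - 0.0101517j.
∠L(j0.5) = atan2(Im, Re) = atan2(-0.0101517, 0.135477) = -4.29°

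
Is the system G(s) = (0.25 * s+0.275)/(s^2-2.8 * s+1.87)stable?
Denominator: s^2 - 2.8*s + 1.87 = (s - 1.1)(s - 1.7). Poles: 1.1, 1.7. All Re(p)<0: No (unstable)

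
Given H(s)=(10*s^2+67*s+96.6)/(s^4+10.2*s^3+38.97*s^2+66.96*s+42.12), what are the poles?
Set denominator = 0: s^4 + 10.2*s^3 + 38.97*s^2 + 66.96*s + 42.12 = (s + 1.5)(s + 3.9)(s^2 + 4.8*s + 7.2) = 0 → Poles: -1.5, -2.4 + 1.2j, -2.4 - 1.2j, -3.9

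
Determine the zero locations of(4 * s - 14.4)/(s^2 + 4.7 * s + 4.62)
Set numerator = 0: 4*s - 14.4 = 0 → Zeros: 3.6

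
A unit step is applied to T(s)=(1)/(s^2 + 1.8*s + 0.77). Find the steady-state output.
FVT: lim_{t→∞} y(t) = lim_{s→0} s*Y(s) where Y(s) = T(s)/s.
= lim_{s→0} T(s) = T(0) = num(0)/den(0) = 1/0.77 = 1.299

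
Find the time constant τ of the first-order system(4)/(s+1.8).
First-order system: τ = -1/pole. Pole = -1.8. τ = -1/(-1.8) = 0.5556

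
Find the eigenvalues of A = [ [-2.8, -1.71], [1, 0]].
Eigenvalues solve det(λI - A) = 0.
Characteristic polynomial: λ^2 + 2.8*λ + 1.71 = 0.
Factor: (λ + 1.9)(λ + 0.9) = 0.
Roots: -0.9, -1.9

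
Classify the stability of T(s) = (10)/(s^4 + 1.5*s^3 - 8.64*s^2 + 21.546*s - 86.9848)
Denominator: s^4 + 1.5*s^3 - 8.64*s^2 + 21.546*s - 86.9848 = (s - 2.8)(s + 4.9)(s^2 - 0.6*s + 6.34). Poles: -4.9, 0.3 + 2.5j, 0.3 - 2.5j, 2.8. Unstable (3 pole(s) in RHP)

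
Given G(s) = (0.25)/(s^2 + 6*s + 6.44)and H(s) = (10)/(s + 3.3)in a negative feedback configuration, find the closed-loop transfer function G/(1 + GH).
Closed-loop T = G/(1+GH).
Numerator: G_num * H_den = 0.25*s + 0.825.
Denominator: G_den * H_den + G_num * H_num = (s^3 + 9.3*s^2 + 26.24*s + 21.252) + (2.5) = s^3 + 9.3*s^2 + 26.24*s + 23.752.
T(s) = (0.25*s + 0.825)/(s^3 + 9.3*s^2 + 26.24*s + 23.752)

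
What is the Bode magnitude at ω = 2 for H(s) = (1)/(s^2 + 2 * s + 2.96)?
Substitute s = j*2: H(j2) = -0.0608842 - 0.23417j.
|H(j2)| = sqrt(Re² + Im²) = 0.242.
20*log₁₀(0.242) = -12.33 dB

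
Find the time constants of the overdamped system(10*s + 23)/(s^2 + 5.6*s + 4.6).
Overdamped: real poles at -4.6, -1. τ = -1/pole → τ₁ = 0.2174, τ₂ = 1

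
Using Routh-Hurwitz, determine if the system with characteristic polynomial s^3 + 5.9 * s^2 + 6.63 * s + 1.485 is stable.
Routh array:
s^3: [1, 6.63]; s^2: [5.9, 1.485]; s^1: [6.37831]; s^0: [1.485]
First column: [1, 5.9, 6.37831, 1.485]. Sign changes = 0.
Yes, stable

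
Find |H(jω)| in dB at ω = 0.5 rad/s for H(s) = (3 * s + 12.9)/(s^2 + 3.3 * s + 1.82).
Substitute s = j*0.5: H(j0.5) = 4.38139 - 3.64923j.
|H(j0.5)| = sqrt(Re² + Im²) = 5.702.
20*log₁₀(5.702) = 15.12 dB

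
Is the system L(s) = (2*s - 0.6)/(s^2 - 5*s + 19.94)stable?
Denominator: s^2 - 5*s + 19.94. Poles: 2.5 + 3.7j, 2.5 - 3.7j. All Re(p)<0: No (unstable)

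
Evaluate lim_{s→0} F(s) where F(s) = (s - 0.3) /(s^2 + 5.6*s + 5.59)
DC gain = F(0) = num(0)/den(0) = -0.3/5.59 = -0.05367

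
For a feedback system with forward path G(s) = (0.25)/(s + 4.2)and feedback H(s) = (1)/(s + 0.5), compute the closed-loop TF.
Closed-loop T = G/(1+GH).
Numerator: G_num * H_den = 0.25*s + 0.125.
Denominator: G_den * H_den + G_num * H_num = (s^2 + 4.7*s + 2.1) + (0.25) = s^2 + 4.7*s + 2.35.
T(s) = (0.25*s + 0.125)/(s^2 + 4.7*s + 2.35)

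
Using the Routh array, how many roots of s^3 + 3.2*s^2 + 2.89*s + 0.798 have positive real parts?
Routh array:
s^3: [1, 2.89]; s^2: [3.2, 0.798]; s^1: [2.64062]; s^0: [0.798]
First column: [1, 3.2, 2.64062, 0.798]. Sign changes = RHP roots = 0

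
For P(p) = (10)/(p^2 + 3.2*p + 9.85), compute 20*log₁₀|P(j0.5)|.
Substitute p = j*0.5: P(j0.5) = 1.01351 - 0.168919j.
|P(j0.5)| = sqrt(Re² + Im²) = 1.027.
20*log₁₀(1.027) = 0.24 dB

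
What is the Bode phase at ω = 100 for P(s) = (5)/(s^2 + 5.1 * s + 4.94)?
Substitute s = j*100: P(j100) = -0.000498948 - 2.54589e-05j.
∠P(j100) = atan2(Im, Re) = atan2(-2.54589e-05, -0.000498948) = -177.08°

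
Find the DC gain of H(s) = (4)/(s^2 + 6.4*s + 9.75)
DC gain = H(0) = num(0)/den(0) = 4/9.75 = 0.4103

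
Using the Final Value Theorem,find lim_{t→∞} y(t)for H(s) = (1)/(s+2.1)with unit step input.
FVT: lim_{t→∞} y(t) = lim_{s→0} s*Y(s) where Y(s) = H(s)/s.
= lim_{s→0} H(s) = H(0) = num(0)/den(0) = 1/2.1 = 0.4762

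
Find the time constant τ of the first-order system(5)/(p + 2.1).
First-order system: τ = -1/pole. Pole = -2.1. τ = -1/(-2.1) = 0.4762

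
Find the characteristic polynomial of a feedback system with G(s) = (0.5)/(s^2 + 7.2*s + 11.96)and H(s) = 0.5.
Characteristic poly = G_den * H_den + G_num * H_num = (s^2 + 7.2*s + 11.96) + (0.25) = s^2 + 7.2*s + 12.21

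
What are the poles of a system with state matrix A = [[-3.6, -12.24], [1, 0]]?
Eigenvalues solve det(λI - A) = 0.
Characteristic polynomial: λ^2 + 3.6*λ + 12.24 = 0.
Roots: -1.8 + 3j, -1.8 - 3j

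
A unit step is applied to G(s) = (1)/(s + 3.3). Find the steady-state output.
FVT: lim_{t→∞} y(t) = lim_{s→0} s*Y(s) where Y(s) = G(s)/s.
= lim_{s→0} G(s) = G(0) = num(0)/den(0) = 1/3.3 = 0.303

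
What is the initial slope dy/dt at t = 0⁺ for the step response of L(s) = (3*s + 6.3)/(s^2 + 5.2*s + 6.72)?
IVT: y'(0⁺) = lim_{s→∞} s²·Y(s) = lim_{s→∞} s·L(s).
deg(num) = 1, deg(den) = 2, relative degree = 1, so s·L(s) → (leading num)/(leading den) = 3/1 = 3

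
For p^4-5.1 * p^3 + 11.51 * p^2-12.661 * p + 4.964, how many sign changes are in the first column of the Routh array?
Routh array:
p^4: [1, 11.51, 4.964]; p^3: [-5.1, -12.661]; p^2: [9.02745, 4.964]; p^1: [-9.85662]; p^0: [4.964]
First column: [1, -5.1, 9.02745, -9.85662, 4.964]. Sign changes = 4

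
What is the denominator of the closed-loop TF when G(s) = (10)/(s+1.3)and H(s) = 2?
Characteristic poly = G_den * H_den + G_num * H_num = (s + 1.3) + (20) = s + 21.3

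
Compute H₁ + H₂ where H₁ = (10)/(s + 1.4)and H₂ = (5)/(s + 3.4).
Parallel: H = H₁ + H₂ = (n₁·d₂ + n₂·d₁)/(d₁·d₂).
n₁·d₂ = 10*s + 34. n₂·d₁ = 5*s + 7. Sum = 15*s + 41. d₁·d₂ = s^2 + 4.8*s + 4.76.
H(s) = (15*s + 41)/(s^2 + 4.8*s + 4.76)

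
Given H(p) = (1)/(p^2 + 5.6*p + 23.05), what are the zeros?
Numerator is a nonzero constant (1) → Zeros: none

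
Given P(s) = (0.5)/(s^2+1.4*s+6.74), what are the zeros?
Numerator is a nonzero constant (0.5) → Zeros: none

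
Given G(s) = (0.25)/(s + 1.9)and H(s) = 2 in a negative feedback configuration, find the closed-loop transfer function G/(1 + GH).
Closed-loop T = G/(1+GH).
Numerator: G_num * H_den = 0.25.
Denominator: G_den * H_den + G_num * H_num = (s + 1.9) + (0.5) = s + 2.4.
T(s) = (0.25)/(s + 2.4)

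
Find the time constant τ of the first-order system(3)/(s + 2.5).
First-order system: τ = -1/pole. Pole = -2.5. τ = -1/(-2.5) = 0.4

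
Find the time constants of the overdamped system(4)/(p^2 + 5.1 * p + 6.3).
Overdamped: real poles at -2.1, -3. τ = -1/pole → τ₁ = 0.4762, τ₂ = 0.3333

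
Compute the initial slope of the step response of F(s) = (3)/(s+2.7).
IVT: y'(0⁺) = lim_{s→∞} s²·Y(s) = lim_{s→∞} s·F(s).
deg(num) = 0, deg(den) = 1, relative degree = 1, so s·F(s) → (leading num)/(leading den) = 3/1 = 3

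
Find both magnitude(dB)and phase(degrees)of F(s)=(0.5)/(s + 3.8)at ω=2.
Substitute s = j*2: F(j2) = 0.103037 - 0.0542299j.
|F| = 20*log₁₀(sqrt(Re²+Im²)) = -18.68 dB.
∠F = atan2(Im, Re) = -27.76°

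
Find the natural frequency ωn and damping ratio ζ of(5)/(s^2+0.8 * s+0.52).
Underdamped: complex pole -0.4 + 0.6j. ωn = |pole| = 0.7211, ζ = -Re(pole)/ωn = 0.5547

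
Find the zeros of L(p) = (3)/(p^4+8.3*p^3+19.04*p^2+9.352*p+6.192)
Numerator is a nonzero constant (3) → Zeros: none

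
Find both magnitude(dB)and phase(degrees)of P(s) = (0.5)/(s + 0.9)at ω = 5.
Substitute s = j*5: P(j5) = 0.0174351 - 0.0968617j.
|P| = 20*log₁₀(sqrt(Re²+Im²)) = -20.14 dB.
∠P = atan2(Im, Re) = -79.80°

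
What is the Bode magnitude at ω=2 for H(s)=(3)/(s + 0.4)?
Substitute s = j*2: H(j2) = 0.288462 - 1.44231j.
|H(j2)| = sqrt(Re² + Im²) = 1.471.
20*log₁₀(1.471) = 3.35 dB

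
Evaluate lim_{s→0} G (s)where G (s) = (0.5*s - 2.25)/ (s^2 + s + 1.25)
DC gain = G(0) = num(0)/den(0) = -2.25/1.25 = -1.8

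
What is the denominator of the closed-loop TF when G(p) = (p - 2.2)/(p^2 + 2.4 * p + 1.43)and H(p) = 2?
Characteristic poly = G_den * H_den + G_num * H_num = (p^2 + 2.4*p + 1.43) + (2*p - 4.4) = p^2 + 4.4*p - 2.97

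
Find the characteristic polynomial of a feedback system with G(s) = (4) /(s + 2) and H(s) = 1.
Characteristic poly = G_den * H_den + G_num * H_num = (s + 2) + (4) = s + 6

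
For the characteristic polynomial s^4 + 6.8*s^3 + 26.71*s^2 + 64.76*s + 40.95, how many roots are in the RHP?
s^4 + 6.8*s^3 + 26.71*s^2 + 64.76*s + 40.95 = (s + 3.5)(s + 0.9)(s^2 + 2.4*s + 13). Poles: -0.9, -1.2 + 3.4j, -1.2 - 3.4j, -3.5. RHP poles (Re>0): 0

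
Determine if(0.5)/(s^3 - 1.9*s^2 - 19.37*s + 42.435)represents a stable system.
Denominator: s^3 - 1.9*s^2 - 19.37*s + 42.435 = (s - 4.1)(s + 4.5)(s - 2.3). Poles: -4.5, 2.3, 4.1. All Re(p)<0: No (unstable)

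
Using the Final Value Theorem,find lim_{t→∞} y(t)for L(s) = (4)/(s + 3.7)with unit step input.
FVT: lim_{t→∞} y(t) = lim_{s→0} s*Y(s) where Y(s) = L(s)/s.
= lim_{s→0} L(s) = L(0) = num(0)/den(0) = 4/3.7 = 1.081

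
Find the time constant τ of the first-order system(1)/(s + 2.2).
First-order system: τ = -1/pole. Pole = -2.2. τ = -1/(-2.2) = 0.4545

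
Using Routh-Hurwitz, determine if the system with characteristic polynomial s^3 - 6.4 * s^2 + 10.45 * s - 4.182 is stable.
Routh array:
s^3: [1, 10.45]; s^2: [-6.4, -4.182]; s^1: [9.79656]; s^0: [-4.182]
First column: [1, -6.4, 9.79656, -4.182]. Sign changes = 3.
No, unstable (3 RHP root(s))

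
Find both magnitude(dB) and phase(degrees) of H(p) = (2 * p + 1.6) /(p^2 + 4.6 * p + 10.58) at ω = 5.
Substitute p = j*5: H(j5) = 0.280795 - 0.245611j.
|H| = 20*log₁₀(sqrt(Re²+Im²)) = -8.56 dB.
∠H = atan2(Im, Re) = -41.18°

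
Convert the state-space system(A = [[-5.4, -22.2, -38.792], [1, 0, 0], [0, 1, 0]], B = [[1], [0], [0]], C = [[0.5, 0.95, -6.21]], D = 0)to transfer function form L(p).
L(p) = C(pI - A)⁻¹B + D.
Characteristic polynomial det(pI - A) = p^3 + 5.4*p^2 + 22.2*p + 38.792.
Numerator from C·adj(pI-A)·B + D·det(pI-A) = 0.5*p^2 + 0.95*p - 6.21.
L(p) = (0.5*p^2 + 0.95*p - 6.21)/(p^3 + 5.4*p^2 + 22.2*p + 38.792)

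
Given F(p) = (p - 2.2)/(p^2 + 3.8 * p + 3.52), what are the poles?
Set denominator = 0: p^2 + 3.8*p + 3.52 = (p + 2.2)(p + 1.6) = 0 → Poles: -1.6, -2.2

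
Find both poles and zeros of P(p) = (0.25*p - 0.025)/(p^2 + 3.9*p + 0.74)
Set denominator = 0: p^2 + 3.9*p + 0.74 = (p + 3.7)(p + 0.2) = 0 → Poles: -0.2, -3.7
Set numerator = 0: 0.25*p - 0.025 = 0 → Zeros: 0.1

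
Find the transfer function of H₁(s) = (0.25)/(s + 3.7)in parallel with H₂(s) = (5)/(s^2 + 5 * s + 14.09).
Parallel: H = H₁ + H₂ = (n₁·d₂ + n₂·d₁)/(d₁·d₂).
n₁·d₂ = 0.25*s^2 + 1.25*s + 3.5225. n₂·d₁ = 5*s + 18.5. Sum = 0.25*s^2 + 6.25*s + 22.0225. d₁·d₂ = s^3 + 8.7*s^2 + 32.59*s + 52.133.
H(s) = (0.25*s^2 + 6.25*s + 22.0225)/(s^3 + 8.7*s^2 + 32.59*s + 52.133)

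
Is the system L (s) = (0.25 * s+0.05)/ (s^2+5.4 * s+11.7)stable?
Denominator: s^2 + 5.4*s + 11.7. Poles: -2.7 + 2.1j, -2.7 - 2.1j. All Re(p)<0: Yes (stable)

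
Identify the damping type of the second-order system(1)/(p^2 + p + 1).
Standard form: ωn²/(p²+2ζωn·p+ωn²) gives ωn=1, ζ=0.5.
Underdamped (ζ = 0.5 < 1)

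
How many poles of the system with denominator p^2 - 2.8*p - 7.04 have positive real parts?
p^2 - 2.8*p - 7.04 = (p - 4.4)(p + 1.6). Poles: -1.6, 4.4. RHP poles (Re>0): 1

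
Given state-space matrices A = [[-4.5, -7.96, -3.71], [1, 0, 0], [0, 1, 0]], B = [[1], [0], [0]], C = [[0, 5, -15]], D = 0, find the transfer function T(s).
T(s) = C(sI - A)⁻¹B + D.
Characteristic polynomial det(sI - A) = s^3 + 4.5*s^2 + 7.96*s + 3.71.
Numerator from C·adj(sI-A)·B + D·det(sI-A) = 5*s - 15.
T(s) = (5*s - 15)/(s^3 + 4.5*s^2 + 7.96*s + 3.71)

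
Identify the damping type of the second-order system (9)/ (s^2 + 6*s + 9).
Standard form: ωn²/(s²+2ζωn·s+ωn²) gives ωn=3, ζ=1.
Critically damped (ζ = 1)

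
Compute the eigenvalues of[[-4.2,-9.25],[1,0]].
Eigenvalues solve det(λI - A) = 0.
Characteristic polynomial: λ^2 + 4.2*λ + 9.25 = 0.
Roots: -2.1 + 2.2j, -2.1 - 2.2j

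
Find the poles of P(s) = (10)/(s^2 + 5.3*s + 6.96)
Set denominator = 0: s^2 + 5.3*s + 6.96 = (s + 2.9)(s + 2.4) = 0 → Poles: -2.4, -2.9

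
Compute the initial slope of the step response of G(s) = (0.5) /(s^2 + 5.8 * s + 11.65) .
IVT: y'(0⁺) = lim_{s→∞} s²·Y(s) = lim_{s→∞} s·G(s).
deg(num) = 0, deg(den) = 2, relative degree = 2 ≥ 2, so s·G(s) → 0. Initial slope = 0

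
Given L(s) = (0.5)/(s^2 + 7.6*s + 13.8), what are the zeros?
Numerator is a nonzero constant (0.5) → Zeros: none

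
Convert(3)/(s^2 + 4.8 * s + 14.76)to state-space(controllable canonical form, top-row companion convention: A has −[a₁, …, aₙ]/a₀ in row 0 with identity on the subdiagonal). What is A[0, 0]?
Reachable canonical form for den = s^2 + 4.8*s + 14.76: top row of A = -[a₁,a₂,...,aₙ]/a₀, ones on the subdiagonal, zeros elsewhere.
A = [[-4.8, -14.76], [1, 0]].
A[0,0] = -4.8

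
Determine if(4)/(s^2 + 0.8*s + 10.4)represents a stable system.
Denominator: s^2 + 0.8*s + 10.4. Poles: -0.4 + 3.2j, -0.4 - 3.2j. All Re(p)<0: Yes (stable)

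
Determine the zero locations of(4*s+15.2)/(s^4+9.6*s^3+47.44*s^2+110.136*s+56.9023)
Set numerator = 0: 4*s + 15.2 = 0 → Zeros: -3.8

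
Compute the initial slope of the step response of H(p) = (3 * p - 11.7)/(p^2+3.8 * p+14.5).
IVT: y'(0⁺) = lim_{p→∞} p²·Y(p) = lim_{p→∞} p·H(p).
deg(num) = 1, deg(den) = 2, relative degree = 1, so p·H(p) → (leading num)/(leading den) = 3/1 = 3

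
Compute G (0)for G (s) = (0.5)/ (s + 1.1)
DC gain = G(0) = num(0)/den(0) = 0.5/1.1 = 0.4545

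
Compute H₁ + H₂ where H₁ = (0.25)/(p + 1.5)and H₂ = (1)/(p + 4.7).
Parallel: H = H₁ + H₂ = (n₁·d₂ + n₂·d₁)/(d₁·d₂).
n₁·d₂ = 0.25*p + 1.175. n₂·d₁ = p + 1.5. Sum = 1.25*p + 2.675. d₁·d₂ = p^2 + 6.2*p + 7.05.
H(p) = (1.25*p + 2.675)/(p^2 + 6.2*p + 7.05)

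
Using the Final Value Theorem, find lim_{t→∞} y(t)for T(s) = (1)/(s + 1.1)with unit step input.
FVT: lim_{t→∞} y(t) = lim_{s→0} s*Y(s) where Y(s) = T(s)/s.
= lim_{s→0} T(s) = T(0) = num(0)/den(0) = 1/1.1 = 0.9091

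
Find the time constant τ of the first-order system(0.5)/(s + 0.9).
First-order system: τ = -1/pole. Pole = -0.9. τ = -1/(-0.9) = 1.111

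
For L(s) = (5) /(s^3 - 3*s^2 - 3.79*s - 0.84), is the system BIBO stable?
Denominator: s^3 - 3*s^2 - 3.79*s - 0.84 = (s - 4)(s + 0.3)(s + 0.7). Poles: -0.3, -0.7, 4. All Re(p)<0: No (unstable)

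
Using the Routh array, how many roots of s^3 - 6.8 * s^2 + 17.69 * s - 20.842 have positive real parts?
Routh array:
s^3: [1, 17.69]; s^2: [-6.8, -20.842]; s^1: [14.625]; s^0: [-20.842]
First column: [1, -6.8, 14.625, -20.842]. Sign changes = RHP roots = 3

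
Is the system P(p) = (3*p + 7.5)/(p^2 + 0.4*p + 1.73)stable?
Denominator: p^2 + 0.4*p + 1.73. Poles: -0.2 + 1.3j, -0.2 - 1.3j. All Re(p)<0: Yes (stable)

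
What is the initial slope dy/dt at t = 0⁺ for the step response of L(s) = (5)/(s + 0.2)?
IVT: y'(0⁺) = lim_{s→∞} s²·Y(s) = lim_{s→∞} s·L(s).
deg(num) = 0, deg(den) = 1, relative degree = 1, so s·L(s) → (leading num)/(leading den) = 5/1 = 5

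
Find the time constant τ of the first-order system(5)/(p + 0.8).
First-order system: τ = -1/pole. Pole = -0.8. τ = -1/(-0.8) = 1.25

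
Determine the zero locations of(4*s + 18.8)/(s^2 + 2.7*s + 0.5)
Set numerator = 0: 4*s + 18.8 = 0 → Zeros: -4.7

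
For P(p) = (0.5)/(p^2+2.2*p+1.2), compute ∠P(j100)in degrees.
Substitute p = j*100: P(j100) = -4.99818e-05 - 1.09973e-06j.
∠P(j100) = atan2(Im, Re) = atan2(-1.09973e-06, -4.99818e-05) = -178.74°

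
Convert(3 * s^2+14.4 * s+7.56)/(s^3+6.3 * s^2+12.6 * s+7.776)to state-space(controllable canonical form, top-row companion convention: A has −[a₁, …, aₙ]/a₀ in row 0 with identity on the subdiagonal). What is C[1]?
Reachable canonical form: C = numerator coefficients (right-aligned, zero-padded to length n).
num = 3*s^2 + 14.4*s + 7.56, C = [[3, 14.4, 7.56]].
C[1] = 14.4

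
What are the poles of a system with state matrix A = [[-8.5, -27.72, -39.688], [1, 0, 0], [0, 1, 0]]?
Eigenvalues solve det(λI - A) = 0.
Characteristic polynomial: λ^3 + 8.5*λ^2 + 27.72*λ + 39.688 = 0.
Factor: (λ + 4.1)(λ^2 + 4.4*λ + 9.68) = 0.
Roots: -2.2 + 2.2j, -2.2 - 2.2j, -4.1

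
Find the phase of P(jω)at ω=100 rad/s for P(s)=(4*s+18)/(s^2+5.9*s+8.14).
Substitute s = j*100: P(j100) = 0.000560426 - 0.0399995j.
∠P(j100) = atan2(Im, Re) = atan2(-0.0399995, 0.000560426) = -89.20°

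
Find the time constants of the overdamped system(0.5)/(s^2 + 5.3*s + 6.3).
Overdamped: real poles at -3.5, -1.8. τ = -1/pole → τ₁ = 0.2857, τ₂ = 0.5556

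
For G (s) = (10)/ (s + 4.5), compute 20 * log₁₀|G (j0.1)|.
Substitute s = j*0.1: G(j0.1) = 2.22113 - 0.0493583j.
|G(j0.1)| = sqrt(Re² + Im²) = 2.222.
20*log₁₀(2.222) = 6.93 dB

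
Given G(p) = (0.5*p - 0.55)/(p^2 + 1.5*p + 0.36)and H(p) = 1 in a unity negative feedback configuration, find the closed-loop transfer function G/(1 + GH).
Closed-loop T = G/(1+GH).
Numerator: G_num * H_den = 0.5*p - 0.55.
Denominator: G_den * H_den + G_num * H_num = (p^2 + 1.5*p + 0.36) + (0.5*p - 0.55) = p^2 + 2*p - 0.19.
T(p) = (0.5*p - 0.55)/(p^2 + 2*p - 0.19)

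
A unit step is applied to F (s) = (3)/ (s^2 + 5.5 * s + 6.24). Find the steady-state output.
FVT: lim_{t→∞} y(t) = lim_{s→0} s*Y(s) where Y(s) = F(s)/s.
= lim_{s→0} F(s) = F(0) = num(0)/den(0) = 3/6.24 = 0.4808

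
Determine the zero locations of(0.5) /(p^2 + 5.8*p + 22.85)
Numerator is a nonzero constant (0.5) → Zeros: none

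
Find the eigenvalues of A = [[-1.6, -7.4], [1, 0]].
Eigenvalues solve det(λI - A) = 0.
Characteristic polynomial: λ^2 + 1.6*λ + 7.4 = 0.
Roots: -0.8 + 2.6j, -0.8 - 2.6j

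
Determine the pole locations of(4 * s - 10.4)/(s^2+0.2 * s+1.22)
Set denominator = 0: s^2 + 0.2*s + 1.22 = 0 → Poles: -0.1 + 1.1j, -0.1 - 1.1j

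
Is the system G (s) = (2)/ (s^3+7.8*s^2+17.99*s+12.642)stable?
Denominator: s^3 + 7.8*s^2 + 17.99*s + 12.642 = (s + 2.1)(s + 1.4)(s + 4.3). Poles: -1.4, -2.1, -4.3. All Re(p)<0: Yes (stable)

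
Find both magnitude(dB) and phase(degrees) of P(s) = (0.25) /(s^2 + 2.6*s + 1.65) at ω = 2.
Substitute s = j*2: P(j2) = -0.0180422 - 0.0399232j.
|P| = 20*log₁₀(sqrt(Re²+Im²)) = -27.17 dB.
∠P = atan2(Im, Re) = -114.32°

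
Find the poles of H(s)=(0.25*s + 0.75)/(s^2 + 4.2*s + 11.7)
Set denominator = 0: s^2 + 4.2*s + 11.7 = 0 → Poles: -2.1 + 2.7j, -2.1 - 2.7j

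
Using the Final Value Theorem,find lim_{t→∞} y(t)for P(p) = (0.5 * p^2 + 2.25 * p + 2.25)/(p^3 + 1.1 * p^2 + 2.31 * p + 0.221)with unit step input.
FVT: lim_{t→∞} y(t) = lim_{p→0} p*Y(p) where Y(p) = P(p)/p.
= lim_{p→0} P(p) = P(0) = num(0)/den(0) = 2.25/0.221 = 10.18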